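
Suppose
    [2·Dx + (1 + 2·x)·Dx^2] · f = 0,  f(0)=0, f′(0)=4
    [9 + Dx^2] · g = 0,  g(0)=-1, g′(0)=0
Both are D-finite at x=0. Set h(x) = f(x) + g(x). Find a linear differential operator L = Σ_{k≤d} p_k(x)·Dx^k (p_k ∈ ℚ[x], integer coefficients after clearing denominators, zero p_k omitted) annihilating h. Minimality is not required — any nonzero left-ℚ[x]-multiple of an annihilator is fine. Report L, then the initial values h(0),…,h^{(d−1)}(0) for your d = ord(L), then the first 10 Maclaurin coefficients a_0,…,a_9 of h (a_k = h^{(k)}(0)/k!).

L = (594 + 648·x + 648·x^2)·Dx + (153 + 630·x + 972·x^2 + 648·x^3)·Dx^2 + (66 + 72·x + 72·x^2)·Dx^3 + (17 + 70·x + 108·x^2 + 72·x^3)·Dx^4  (order 4).
h: a_k = -1, 4, 1/2, 16/3, -91/8, 64/5, -4877/240, 256/7, -287449/4480, 1024/9, …
ICs: h(0) = -1, h′(0) = 4, h′′(0) = 1, h′′′(0) = 32.

f: a_k = 0, 4, -4, 16/3, -8, 64/5, -64/3, 256/7, -64, 1024/9, …
g: a_k = -1, 0, 9/2, 0, -27/8, 0, 81/80, 0, -729/4480, 0, …
L₀ := lclm(L_f,L_g); ord L₀ ≤ 2+2.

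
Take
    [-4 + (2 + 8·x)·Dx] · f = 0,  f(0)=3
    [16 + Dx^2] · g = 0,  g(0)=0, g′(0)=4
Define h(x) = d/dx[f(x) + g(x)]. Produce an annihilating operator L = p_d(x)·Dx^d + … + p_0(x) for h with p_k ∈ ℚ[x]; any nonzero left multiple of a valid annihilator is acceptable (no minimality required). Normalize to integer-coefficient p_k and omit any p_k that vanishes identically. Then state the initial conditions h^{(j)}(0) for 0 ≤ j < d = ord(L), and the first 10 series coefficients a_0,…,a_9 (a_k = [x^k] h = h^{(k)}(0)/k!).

L = (-608 - 1024·x - 2048·x^2) + (-112 - 960·x - 3072·x^2 - 4096·x^3)·Dx + (-38 - 64·x - 128·x^2)·Dx^2 + (-7 - 60·x - 192·x^2 - 256·x^3)·Dx^3  (order 3).
h: a_k = 10, -12, 4, -120, 1388/3, -1512, 248456/45, -20592, 24326348/315, -291720, …
ICs: h(0) = 10, h′(0) = -12, h′′(0) = 8.

f: a_k = 3, 6, -6, 12, -30, 84, -252, 792, -2574, 8580, …
g: a_k = 0, 4, 0, -32/3, 0, 128/15, 0, -1024/315, 0, 2048/2835, …
Sum ⇒ L₀ = lclm(L_f,L_g) in ℚ(x)⟨Dx⟩.
Differentiate: ansatz ord ≤ ord L₀ ⇒ L.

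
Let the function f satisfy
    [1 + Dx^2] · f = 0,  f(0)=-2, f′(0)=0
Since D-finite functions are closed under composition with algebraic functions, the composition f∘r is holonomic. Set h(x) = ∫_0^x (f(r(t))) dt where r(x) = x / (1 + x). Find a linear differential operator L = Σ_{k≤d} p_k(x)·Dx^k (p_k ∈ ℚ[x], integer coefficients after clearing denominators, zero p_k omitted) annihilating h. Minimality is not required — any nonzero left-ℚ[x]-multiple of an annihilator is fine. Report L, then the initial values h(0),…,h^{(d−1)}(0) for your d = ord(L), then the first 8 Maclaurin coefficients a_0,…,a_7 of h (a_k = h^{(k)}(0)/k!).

f: a_k = -2, 0, 1, 0, -1/12, 0, 1/360, 0, …
L₀ from L_f via x↦r, Dx↦r'^{-1}Dx.
h=∫h₀ ⇒ L = L₀·Dx.
L = Dx + (2 + 6·x + 6·x^2 + 2·x^3)·Dx^2 + (1 + 4·x + 6·x^2 + 4·x^3 + x^4)·Dx^3  (order 3).
h: a_k = 0, -2, 0, 1/3, -1/2, 7/12, -11/18, 1501/2520, …
ICs: h(0) = 0, h′(0) = -2, h′′(0) = 0.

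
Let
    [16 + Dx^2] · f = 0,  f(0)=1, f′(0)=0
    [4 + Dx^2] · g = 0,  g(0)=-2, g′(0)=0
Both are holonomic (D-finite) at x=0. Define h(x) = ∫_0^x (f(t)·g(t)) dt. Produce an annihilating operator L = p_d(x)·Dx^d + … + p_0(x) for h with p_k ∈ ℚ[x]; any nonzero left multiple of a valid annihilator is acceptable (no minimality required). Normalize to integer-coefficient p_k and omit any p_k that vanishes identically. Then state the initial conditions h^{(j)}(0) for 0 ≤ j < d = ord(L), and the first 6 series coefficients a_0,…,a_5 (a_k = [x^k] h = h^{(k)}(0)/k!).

f: a_k = 1, 0, -8, 0, 32/3, 0, …
g: a_k = -2, 0, 4, 0, -4/3, 0, …
h₀=f·g: eliminate ⇒ L₀, order ≤ 2·2.
Integrate: L := L₀·Dx.
L = 144·Dx + 40·Dx^3 + Dx^5  (order 5).
h: a_k = 0, -2, 0, 20/3, 0, -164/15, …
ICs: h(0) = 0, h′(0) = -2, h′′(0) = 0, h′′′(0) = 40, h′′′′(0) = 0.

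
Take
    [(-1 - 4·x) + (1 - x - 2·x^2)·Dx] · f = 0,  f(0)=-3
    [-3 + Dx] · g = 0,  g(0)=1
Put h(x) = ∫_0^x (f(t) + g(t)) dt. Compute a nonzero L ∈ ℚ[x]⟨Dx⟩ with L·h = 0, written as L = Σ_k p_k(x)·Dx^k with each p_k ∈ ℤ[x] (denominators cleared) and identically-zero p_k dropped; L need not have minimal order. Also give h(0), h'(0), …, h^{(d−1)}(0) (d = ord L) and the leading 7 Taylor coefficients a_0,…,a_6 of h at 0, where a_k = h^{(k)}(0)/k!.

f: a_k = -3, -3, -9, -15, -33, -63, -129, …
g: a_k = 1, 3, 9/2, 9/2, 27/8, 81/40, 81/80, …
Sum ⇒ L₀ = lclm(L_f,L_g) in ℚ(x)⟨Dx⟩.
∫: right-multiply L₀ by Dx.
L = (-9 - 9·x - 126·x^2 - 72·x^3)·Dx + (-3 + 30·x + 51·x^2 - 36·x^3 - 36·x^4)·Dx^2 + (2 - 9·x - 3·x^2 + 20·x^3 + 12·x^4)·Dx^3  (order 3).
h: a_k = 0, -2, 0, -3/2, -21/8, -237/40, -813/80, …
ICs: h(0) = 0, h′(0) = -2, h′′(0) = 0.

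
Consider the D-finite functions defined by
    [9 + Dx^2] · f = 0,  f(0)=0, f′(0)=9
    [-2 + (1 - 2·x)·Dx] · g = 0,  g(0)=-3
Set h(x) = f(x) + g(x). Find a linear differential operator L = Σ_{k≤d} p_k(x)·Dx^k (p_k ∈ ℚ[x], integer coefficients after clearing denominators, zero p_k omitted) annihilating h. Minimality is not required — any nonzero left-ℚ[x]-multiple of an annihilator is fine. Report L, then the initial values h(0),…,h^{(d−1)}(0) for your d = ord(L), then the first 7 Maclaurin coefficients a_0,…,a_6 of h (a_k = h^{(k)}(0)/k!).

L = (-594 + 648·x - 648·x^2) + (153 - 630·x + 972·x^2 - 648·x^3)·Dx + (-66 + 72·x - 72·x^2)·Dx^2 + (17 - 70·x + 108·x^2 - 72·x^3)·Dx^3  (order 3).
h: a_k = -3, 3, -12, -75/2, -48, -3597/40, -192, …
ICs: h(0) = -3, h′(0) = 3, h′′(0) = -24.

f: a_k = 0, 9, 0, -27/2, 0, 243/40, 0, …
g: a_k = -3, -6, -12, -24, -48, -96, -192, …
L₀ := lclm(L_f,L_g); ord L₀ ≤ 2+1.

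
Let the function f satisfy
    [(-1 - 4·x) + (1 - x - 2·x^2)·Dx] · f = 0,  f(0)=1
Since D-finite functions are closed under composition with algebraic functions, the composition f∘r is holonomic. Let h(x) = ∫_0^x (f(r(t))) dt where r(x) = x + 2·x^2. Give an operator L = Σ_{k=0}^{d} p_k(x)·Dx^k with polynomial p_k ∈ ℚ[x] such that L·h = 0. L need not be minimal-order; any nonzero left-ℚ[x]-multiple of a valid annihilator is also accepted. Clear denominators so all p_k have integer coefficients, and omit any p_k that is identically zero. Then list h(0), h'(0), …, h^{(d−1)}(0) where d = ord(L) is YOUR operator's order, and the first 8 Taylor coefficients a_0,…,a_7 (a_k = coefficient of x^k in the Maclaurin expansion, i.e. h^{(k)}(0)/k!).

f: a_k = 1, 1, 3, 5, 11, 21, 43, 85, …
L₀ from L_f via x↦r, Dx↦r'^{-1}Dx.
Integrate: L := L₀·Dx.
L = (1 + 8·x + 24·x^2 + 32·x^3)·Dx + (-1 + x + 4·x^2 + 8·x^3 + 8·x^4)·Dx^2  (order 2).
h: a_k = 0, 1, 1/2, 5/3, 17/4, 53/5, 169/6, 557/7, …
ICs: h(0) = 0, h′(0) = 1.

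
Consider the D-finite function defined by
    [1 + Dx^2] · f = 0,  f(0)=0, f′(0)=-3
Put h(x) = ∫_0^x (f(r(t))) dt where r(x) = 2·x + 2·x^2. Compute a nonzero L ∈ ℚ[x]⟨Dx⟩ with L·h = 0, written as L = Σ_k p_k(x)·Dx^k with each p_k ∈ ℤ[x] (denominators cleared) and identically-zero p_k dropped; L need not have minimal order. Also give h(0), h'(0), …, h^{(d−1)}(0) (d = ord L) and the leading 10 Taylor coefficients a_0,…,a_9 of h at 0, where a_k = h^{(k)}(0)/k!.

L = (4 + 24·x + 48·x^2 + 32·x^3)·Dx - 2·Dx^2 + (1 + 2·x)·Dx^3  (order 3).
h: a_k = 0, 0, -3, -2, 1, 12/5, 28/15, 0, -104/105, -112/135, …
ICs: h(0) = 0, h′(0) = 0, h′′(0) = -6.

f: a_k = 0, -3, 0, 1/2, 0, -1/40, 0, 1/1680, 0, -1/120960, …
Change of var in L_f (x↦r) gives L₀.
Integrate: L := L₀·Dx.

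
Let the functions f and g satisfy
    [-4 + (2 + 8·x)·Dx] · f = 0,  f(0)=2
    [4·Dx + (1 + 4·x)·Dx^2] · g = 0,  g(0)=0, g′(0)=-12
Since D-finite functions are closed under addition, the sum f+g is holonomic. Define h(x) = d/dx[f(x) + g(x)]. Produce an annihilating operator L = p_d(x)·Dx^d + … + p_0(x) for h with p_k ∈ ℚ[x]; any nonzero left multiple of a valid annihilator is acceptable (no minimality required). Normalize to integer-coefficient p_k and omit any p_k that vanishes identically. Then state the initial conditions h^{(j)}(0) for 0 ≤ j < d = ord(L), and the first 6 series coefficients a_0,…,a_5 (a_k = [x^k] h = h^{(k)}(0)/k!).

f: a_k = 2, 4, -4, 8, -20, 56, …
g: a_k = 0, -12, 24, -64, 192, -3072/5, …
Weyl lclm of L_f,L_g ⇒ L₀ (ord ≤ 3).
Derive L from L₀ (diff closure).
L = 8 + (10 + 40·x)·Dx + (1 + 8·x + 16·x^2)·Dx^2  (order 2).
h: a_k = -8, 40, -168, 688, -2792, 11280, …
ICs: h(0) = -8, h′(0) = 40.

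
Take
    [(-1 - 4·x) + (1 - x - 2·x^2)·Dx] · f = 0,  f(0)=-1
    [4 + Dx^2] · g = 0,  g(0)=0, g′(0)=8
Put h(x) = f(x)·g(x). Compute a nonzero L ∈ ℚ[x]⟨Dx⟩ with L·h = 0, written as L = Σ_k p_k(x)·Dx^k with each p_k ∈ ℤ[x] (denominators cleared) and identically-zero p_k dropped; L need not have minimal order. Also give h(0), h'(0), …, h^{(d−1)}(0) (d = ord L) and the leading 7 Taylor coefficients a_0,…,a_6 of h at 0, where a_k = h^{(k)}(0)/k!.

L = (4·x + 8·x^2) + (2 + 8·x)·Dx + (-1 + x + 2·x^2)·Dx^2  (order 2).
h: a_k = 0, -8, -8, -56/3, -104/3, -1096/15, -712/5, …
ICs: h(0) = 0, h′(0) = -8.

f: a_k = -1, -1, -3, -5, -11, -21, -43, …
g: a_k = 0, 8, 0, -16/3, 0, 16/15, 0, …
f·g: L₀ = L_f ⊗_s L_g, ord ≤ 1·2.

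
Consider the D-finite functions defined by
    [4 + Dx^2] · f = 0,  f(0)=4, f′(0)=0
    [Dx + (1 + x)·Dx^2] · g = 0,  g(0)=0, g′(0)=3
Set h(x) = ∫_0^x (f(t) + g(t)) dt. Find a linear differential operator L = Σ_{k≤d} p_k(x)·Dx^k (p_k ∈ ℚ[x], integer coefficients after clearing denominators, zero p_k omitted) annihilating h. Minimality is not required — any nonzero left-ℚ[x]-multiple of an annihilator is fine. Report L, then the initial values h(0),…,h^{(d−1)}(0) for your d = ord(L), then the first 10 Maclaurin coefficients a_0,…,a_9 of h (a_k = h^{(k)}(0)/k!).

L = (20 + 16·x + 8·x^2)·Dx^2 + (12 + 28·x + 24·x^2 + 8·x^3)·Dx^3 + (5 + 4·x + 2·x^2)·Dx^4 + (3 + 7·x + 6·x^2 + 2·x^3)·Dx^5  (order 5).
h: a_k = 0, 4, 3/2, -19/6, 1/4, 23/60, 1/10, -11/90, 3/56, -881/22680, …
ICs: h(0) = 0, h′(0) = 4, h′′(0) = 3, h′′′(0) = -19, h′′′′(0) = 6.

f: a_k = 4, 0, -8, 0, 8/3, 0, -16/45, 0, 8/315, 0, …
g: a_k = 0, 3, -3/2, 1, -3/4, 3/5, -1/2, 3/7, -3/8, 1/3, …
Weyl lclm of L_f,L_g ⇒ L₀ (ord ≤ 4).
h=∫h₀ ⇒ L = L₀·Dx.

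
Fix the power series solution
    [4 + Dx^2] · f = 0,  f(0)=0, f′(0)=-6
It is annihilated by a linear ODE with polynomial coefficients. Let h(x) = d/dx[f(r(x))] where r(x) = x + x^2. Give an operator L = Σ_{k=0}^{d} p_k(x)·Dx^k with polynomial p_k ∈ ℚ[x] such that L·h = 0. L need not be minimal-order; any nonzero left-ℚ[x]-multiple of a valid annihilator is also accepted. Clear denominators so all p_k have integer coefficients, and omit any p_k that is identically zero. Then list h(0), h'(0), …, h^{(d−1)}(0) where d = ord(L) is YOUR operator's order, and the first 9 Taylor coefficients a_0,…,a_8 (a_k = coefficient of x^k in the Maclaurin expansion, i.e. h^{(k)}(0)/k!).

f: a_k = 0, -6, 0, 4, 0, -4/5, 0, 8/105, 0, …
L₀ from L_f via x↦r, Dx↦r'^{-1}Dx.
h=h₀': d/dx-closure on L₀ ⇒ L.
L = (16 + 32·x + 96·x^2 + 128·x^3 + 64·x^4) + (-6 - 12·x)·Dx + (1 + 4·x + 4·x^2)·Dx^2  (order 2).
h: a_k = -6, -12, 12, 48, 56, 0, -832/15, -896/15, -2272/105, …
ICs: h(0) = -6, h′(0) = -12.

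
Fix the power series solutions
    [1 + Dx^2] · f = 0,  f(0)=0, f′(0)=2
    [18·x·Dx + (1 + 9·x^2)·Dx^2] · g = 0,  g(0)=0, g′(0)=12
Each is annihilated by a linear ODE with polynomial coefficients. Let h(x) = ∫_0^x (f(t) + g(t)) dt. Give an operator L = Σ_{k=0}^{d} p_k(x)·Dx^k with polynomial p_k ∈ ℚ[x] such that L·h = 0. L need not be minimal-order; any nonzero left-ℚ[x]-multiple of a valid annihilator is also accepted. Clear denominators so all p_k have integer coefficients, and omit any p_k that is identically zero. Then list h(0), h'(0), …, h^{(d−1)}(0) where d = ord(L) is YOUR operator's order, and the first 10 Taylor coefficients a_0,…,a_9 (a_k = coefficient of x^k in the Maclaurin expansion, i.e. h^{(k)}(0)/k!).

f: a_k = 0, 2, 0, -1/3, 0, 1/60, 0, -1/2520, 0, 1/181440, …
g: a_k = 0, 12, 0, -36, 0, 972/5, 0, -8748/7, 0, 8748, …
L₀ := lclm(L_f,L_g); ord L₀ ≤ 2+2.
h=∫h₀ ⇒ L = L₀·Dx.
L = (-1926·x + 17820·x^3 + 1458·x^5)·Dx^2 + (-17 + 351·x^2 + 4617·x^4 + 729·x^6)·Dx^3 + (-1926·x + 17820·x^3 + 1458·x^5)·Dx^4 + (-17 + 351·x^2 + 4617·x^4 + 729·x^6)·Dx^5  (order 5).
h: a_k = 0, 0, 7, 0, -109/12, 0, 2333/72, 0, -3149281/20160, 0, …
ICs: h(0) = 0, h′(0) = 0, h′′(0) = 14, h′′′(0) = 0, h′′′′(0) = -218.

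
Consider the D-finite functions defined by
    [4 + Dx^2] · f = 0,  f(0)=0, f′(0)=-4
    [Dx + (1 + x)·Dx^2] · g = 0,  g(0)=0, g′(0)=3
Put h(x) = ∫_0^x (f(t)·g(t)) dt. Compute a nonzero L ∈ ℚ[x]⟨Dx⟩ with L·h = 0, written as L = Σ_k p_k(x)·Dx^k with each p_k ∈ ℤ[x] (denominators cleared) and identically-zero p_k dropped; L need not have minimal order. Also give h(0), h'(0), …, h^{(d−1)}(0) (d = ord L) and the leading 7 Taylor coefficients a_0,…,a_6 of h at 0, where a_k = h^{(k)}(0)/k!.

f: a_k = 0, -4, 0, 8/3, 0, -8/15, 0, …
g: a_k = 0, 3, -3/2, 1, -3/4, 3/5, -1/2, …
L₀ := L_f ⊗_s L_g (sym. prod.), ord ≤ 4.
h=∫h₀ ⇒ L = L₀·Dx.
L = (168 + 864·x + 1456·x^2 + 1024·x^3 + 256·x^4)·Dx + (112 + 368·x + 384·x^2 + 128·x^3)·Dx^2 + (102 + 464·x + 744·x^2 + 512·x^3 + 128·x^4)·Dx^3 + (28 + 92·x + 96·x^2 + 32·x^3)·Dx^4 + (15 + 62·x + 95·x^2 + 64·x^3 + 16·x^4)·Dx^5  (order 5).
h: a_k = 0, 0, 0, -4, 3/2, 4/5, -1/6, …
ICs: h(0) = 0, h′(0) = 0, h′′(0) = 0, h′′′(0) = -24, h′′′′(0) = 36.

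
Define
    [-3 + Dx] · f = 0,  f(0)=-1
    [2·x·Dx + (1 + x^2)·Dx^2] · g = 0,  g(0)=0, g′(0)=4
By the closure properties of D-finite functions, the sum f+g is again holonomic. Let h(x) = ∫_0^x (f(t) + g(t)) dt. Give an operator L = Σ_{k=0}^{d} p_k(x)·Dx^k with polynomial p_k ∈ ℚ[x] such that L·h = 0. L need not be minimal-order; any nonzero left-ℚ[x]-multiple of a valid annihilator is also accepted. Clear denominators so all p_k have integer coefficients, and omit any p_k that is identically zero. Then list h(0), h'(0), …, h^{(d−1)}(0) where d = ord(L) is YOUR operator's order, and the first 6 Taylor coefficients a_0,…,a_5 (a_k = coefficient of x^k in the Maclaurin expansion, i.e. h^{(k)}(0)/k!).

f: a_k = -1, -3, -9/2, -9/2, -27/8, -81/40, …
g: a_k = 0, 4, 0, -4/3, 0, 4/5, …
Sum ⇒ L₀ = lclm(L_f,L_g) in ℚ(x)⟨Dx⟩.
∫: right-multiply L₀ by Dx.
L = (6 - 18·x - 18·x^2 - 18·x^3)·Dx^2 + (-11 - 12·x^2 - 9·x^4)·Dx^3 + (3 + 2·x + 6·x^2 + 2·x^3 + 3·x^4)·Dx^4  (order 4).
h: a_k = 0, -1, 1/2, -3/2, -35/24, -27/40, …
ICs: h(0) = 0, h′(0) = -1, h′′(0) = 1, h′′′(0) = -9.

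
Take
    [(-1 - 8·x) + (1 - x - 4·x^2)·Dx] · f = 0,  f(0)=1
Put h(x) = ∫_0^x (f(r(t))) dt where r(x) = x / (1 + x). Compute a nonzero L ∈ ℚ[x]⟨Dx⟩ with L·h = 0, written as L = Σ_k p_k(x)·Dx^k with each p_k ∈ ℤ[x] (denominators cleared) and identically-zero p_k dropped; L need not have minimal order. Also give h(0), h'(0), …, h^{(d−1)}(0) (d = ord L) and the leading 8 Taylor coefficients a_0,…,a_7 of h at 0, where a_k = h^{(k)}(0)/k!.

L = (1 + 9·x)·Dx + (-1 - 2·x + 3·x^2 + 4·x^3)·Dx^2  (order 2).
h: a_k = 0, 1, 1/2, 4/3, 0, 16/5, -8/3, 80/7, …
ICs: h(0) = 0, h′(0) = 1.

f: a_k = 1, 1, 5, 9, 29, 65, 181, 441, …
h₀=f(r): pull back L_f along r ⇒ L₀.
∫: right-multiply L₀ by Dx.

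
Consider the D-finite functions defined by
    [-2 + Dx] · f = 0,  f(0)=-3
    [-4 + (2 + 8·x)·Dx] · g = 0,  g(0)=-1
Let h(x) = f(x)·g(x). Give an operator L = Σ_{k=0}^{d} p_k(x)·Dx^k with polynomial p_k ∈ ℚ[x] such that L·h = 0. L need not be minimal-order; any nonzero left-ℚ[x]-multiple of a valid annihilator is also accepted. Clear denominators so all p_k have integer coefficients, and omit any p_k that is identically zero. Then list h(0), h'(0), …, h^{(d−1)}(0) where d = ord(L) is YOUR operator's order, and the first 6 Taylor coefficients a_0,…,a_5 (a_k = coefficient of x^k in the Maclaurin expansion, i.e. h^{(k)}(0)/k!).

f: a_k = -3, -6, -6, -4, -2, -4/5, …
g: a_k = -1, -2, 2, -4, 10, -28, …
h₀=f·g: eliminate ⇒ L₀, order ≤ 1·1.
L = (-4 - 8·x) + (1 + 4·x)·Dx  (order 1).
h: a_k = 3, 12, 12, 16, -8, 224/5, …
ICs: h(0) = 3.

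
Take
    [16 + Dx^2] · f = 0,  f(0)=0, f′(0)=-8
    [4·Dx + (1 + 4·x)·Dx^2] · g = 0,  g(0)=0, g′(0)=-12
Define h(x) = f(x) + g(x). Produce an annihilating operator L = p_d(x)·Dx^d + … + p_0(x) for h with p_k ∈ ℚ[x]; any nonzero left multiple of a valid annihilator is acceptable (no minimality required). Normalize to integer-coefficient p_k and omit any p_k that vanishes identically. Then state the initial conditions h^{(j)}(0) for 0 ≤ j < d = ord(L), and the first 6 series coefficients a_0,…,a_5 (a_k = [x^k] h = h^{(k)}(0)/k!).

f: a_k = 0, -8, 0, 64/3, 0, -256/15, …
g: a_k = 0, -12, 24, -64, 192, -3072/5, …
f+g: L₀ = lclm(L_f,L_g), ord ≤ 2+2.
L = (448 + 512·x + 1024·x^2)·Dx + (48 + 320·x + 768·x^2 + 1024·x^3)·Dx^2 + (28 + 32·x + 64·x^2)·Dx^3 + (3 + 20·x + 48·x^2 + 64·x^3)·Dx^4  (order 4).
h: a_k = 0, -20, 24, -128/3, 192, -9472/15, …
ICs: h(0) = 0, h′(0) = -20, h′′(0) = 48, h′′′(0) = -256.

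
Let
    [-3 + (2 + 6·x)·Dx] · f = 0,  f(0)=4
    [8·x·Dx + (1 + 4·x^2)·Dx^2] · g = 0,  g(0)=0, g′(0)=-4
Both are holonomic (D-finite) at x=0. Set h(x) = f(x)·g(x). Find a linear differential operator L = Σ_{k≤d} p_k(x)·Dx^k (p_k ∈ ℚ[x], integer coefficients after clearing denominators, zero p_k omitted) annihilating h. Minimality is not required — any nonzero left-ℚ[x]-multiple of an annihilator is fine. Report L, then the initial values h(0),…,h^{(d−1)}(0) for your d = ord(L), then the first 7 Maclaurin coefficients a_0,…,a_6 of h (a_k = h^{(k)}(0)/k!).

L = (27 - 48·x - 36·x^2) + (-12 - 4·x + 144·x^2 + 144·x^3)·Dx + (4 + 24·x + 52·x^2 + 96·x^3 + 144·x^4)·Dx^2  (order 2).
h: a_k = 0, -16, -24, 118/3, 5, -983/40, -11769/80, …
ICs: h(0) = 0, h′(0) = -16.

f: a_k = 4, 6, -9/2, 27/4, -405/32, 1701/64, -15309/256, …
g: a_k = 0, -4, 0, 16/3, 0, -64/5, 0, …
f·g: L₀ = L_f ⊗_s L_g, ord ≤ 1·2.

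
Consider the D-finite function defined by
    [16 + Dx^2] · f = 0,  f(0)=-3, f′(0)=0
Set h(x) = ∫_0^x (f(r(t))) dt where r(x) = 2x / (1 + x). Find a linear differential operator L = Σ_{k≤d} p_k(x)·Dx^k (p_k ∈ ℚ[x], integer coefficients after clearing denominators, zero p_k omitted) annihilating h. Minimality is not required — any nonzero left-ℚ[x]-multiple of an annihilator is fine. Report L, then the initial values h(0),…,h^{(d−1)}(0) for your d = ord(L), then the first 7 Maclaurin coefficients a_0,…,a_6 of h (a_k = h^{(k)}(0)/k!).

L = 64·Dx + (2 + 6·x + 6·x^2 + 2·x^3)·Dx^2 + (1 + 4·x + 6·x^2 + 4·x^3 + x^4)·Dx^3  (order 3).
h: a_k = 0, -3, 0, 32, -48, -224/5, 832/3, …
ICs: h(0) = 0, h′(0) = -3, h′′(0) = 0.

f: a_k = -3, 0, 24, 0, -32, 0, 256/15, …
f∘r: x↦r, Dx↦Dx/r' in L_f ⇒ L₀.
∫: right-multiply L₀ by Dx.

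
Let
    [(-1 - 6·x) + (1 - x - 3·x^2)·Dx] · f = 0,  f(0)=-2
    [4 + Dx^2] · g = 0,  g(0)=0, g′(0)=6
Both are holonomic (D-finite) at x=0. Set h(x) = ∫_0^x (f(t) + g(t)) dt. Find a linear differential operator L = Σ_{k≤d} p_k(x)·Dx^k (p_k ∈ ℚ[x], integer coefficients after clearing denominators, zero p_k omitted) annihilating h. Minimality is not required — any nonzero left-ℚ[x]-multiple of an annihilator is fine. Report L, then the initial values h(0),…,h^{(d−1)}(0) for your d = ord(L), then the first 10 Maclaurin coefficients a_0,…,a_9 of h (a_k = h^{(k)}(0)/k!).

f: a_k = -2, -2, -8, -14, -38, -80, -194, -434, -1016, -2318, …
g: a_k = 0, 6, 0, -4, 0, 4/5, 0, -8/105, 0, 4/945, …
L₀ := lclm(L_f,L_g); ord L₀ ≤ 1+2.
Integrate: L := L₀·Dx.
L = (92 + 608·x + 512·x^2 + 1104·x^3 + 360·x^4 + 432·x^5)·Dx + (-24 + 4·x + 24·x^2 + 80·x^3 + 180·x^4 + 216·x^5 + 216·x^6)·Dx^2 + (23 + 152·x + 128·x^2 + 276·x^3 + 90·x^4 + 108·x^5)·Dx^3 + (-6 + x + 6·x^2 + 20·x^3 + 45·x^4 + 54·x^5 + 54·x^6)·Dx^4  (order 4).
h: a_k = 0, -2, 2, -8/3, -9/2, -38/5, -66/5, -194/7, -22789/420, -1016/9, …
ICs: h(0) = 0, h′(0) = -2, h′′(0) = 4, h′′′(0) = -16.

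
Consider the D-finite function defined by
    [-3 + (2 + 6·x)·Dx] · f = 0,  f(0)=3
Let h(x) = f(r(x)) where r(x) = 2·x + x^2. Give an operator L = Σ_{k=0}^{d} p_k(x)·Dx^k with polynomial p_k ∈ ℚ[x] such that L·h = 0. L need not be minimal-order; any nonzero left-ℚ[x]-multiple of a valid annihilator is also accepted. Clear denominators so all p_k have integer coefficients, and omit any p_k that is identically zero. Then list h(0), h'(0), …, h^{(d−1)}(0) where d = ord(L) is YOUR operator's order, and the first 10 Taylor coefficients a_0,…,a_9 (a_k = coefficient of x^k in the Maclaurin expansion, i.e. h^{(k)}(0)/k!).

f: a_k = 3, 9/2, -27/8, 81/16, -1215/128, 5103/256, -45927/1024, 216513/2048, -8444007/32768, 42220035/65536, …
L₀ from L_f via x↦r, Dx↦r'^{-1}Dx.
L = (-3 - 3·x) + (1 + 6·x + 3·x^2)·Dx  (order 1).
h: a_k = 3, 9, -9, 27, -189/2, 729/2, -2997/2, 12879/2, -228663/8, 1040283/8, …
ICs: h(0) = 3.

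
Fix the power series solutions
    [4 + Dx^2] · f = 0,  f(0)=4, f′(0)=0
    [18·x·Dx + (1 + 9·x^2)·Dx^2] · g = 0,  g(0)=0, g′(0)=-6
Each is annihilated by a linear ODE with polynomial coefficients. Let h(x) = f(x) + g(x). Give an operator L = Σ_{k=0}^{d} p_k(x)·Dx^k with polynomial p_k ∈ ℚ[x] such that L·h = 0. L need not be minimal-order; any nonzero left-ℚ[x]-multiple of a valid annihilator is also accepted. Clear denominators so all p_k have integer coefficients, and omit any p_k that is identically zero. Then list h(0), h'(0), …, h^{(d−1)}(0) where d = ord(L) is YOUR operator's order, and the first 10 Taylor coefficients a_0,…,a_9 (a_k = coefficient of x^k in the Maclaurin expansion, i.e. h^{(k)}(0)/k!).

L = (-3744·x + 37584·x^3 + 11664·x^5)·Dx + (-28 + 864·x^2 + 10692·x^4 + 5832·x^6)·Dx^2 + (-936·x + 9396·x^3 + 2916·x^5)·Dx^3 + (-7 + 216·x^2 + 2673·x^4 + 1458·x^6)·Dx^4  (order 4).
h: a_k = 4, -6, -8, 18, 8/3, -486/5, -16/45, 4374/7, 8/315, -4374, …
ICs: h(0) = 4, h′(0) = -6, h′′(0) = -16, h′′′(0) = 108.

f: a_k = 4, 0, -8, 0, 8/3, 0, -16/45, 0, 8/315, 0, …
g: a_k = 0, -6, 0, 18, 0, -486/5, 0, 4374/7, 0, -4374, …
Sum ⇒ L₀ = lclm(L_f,L_g) in ℚ(x)⟨Dx⟩.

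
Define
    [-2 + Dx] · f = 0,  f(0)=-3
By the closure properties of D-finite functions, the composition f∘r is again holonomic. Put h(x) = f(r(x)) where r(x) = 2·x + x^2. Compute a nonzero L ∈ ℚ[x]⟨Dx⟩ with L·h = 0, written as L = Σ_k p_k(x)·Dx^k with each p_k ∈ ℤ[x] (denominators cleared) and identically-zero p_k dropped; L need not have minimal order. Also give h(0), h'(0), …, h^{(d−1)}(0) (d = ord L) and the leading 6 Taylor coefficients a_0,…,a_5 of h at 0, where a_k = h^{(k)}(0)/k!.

f: a_k = -3, -6, -6, -4, -2, -4/5, …
Substitute x→r, Dx→(1/r')Dx; clear ⇒ L₀.
L = (-4 - 4·x) + Dx  (order 1).
h: a_k = -3, -12, -30, -56, -86, -568/5, …
ICs: h(0) = -3.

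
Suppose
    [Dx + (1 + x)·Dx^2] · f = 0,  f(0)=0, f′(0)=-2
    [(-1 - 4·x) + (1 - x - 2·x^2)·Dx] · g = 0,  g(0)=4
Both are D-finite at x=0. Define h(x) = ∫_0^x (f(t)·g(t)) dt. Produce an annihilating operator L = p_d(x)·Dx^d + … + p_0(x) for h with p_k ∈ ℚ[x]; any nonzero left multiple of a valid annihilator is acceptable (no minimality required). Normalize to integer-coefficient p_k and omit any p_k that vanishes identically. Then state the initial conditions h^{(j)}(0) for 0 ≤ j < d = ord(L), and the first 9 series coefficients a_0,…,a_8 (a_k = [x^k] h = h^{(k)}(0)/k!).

f: a_k = 0, -2, 1, -2/3, 1/2, -2/5, 1/3, -2/7, 1/4, …
g: a_k = 4, 4, 12, 20, 44, 84, 172, 340, 684, …
f·g: L₀ = L_f ⊗_s L_g, ord ≤ 2·1.
∫: right-multiply L₀ by Dx.
L = (5 + 8·x)·Dx + (1 + 11·x + 10·x^2)·Dx^2 + (-1 + 3·x^2 + 2·x^3)·Dx^3  (order 3).
h: a_k = 0, 0, -4, -4/3, -17/3, -86/15, -63/5, -94/5, -4969/140, …
ICs: h(0) = 0, h′(0) = 0, h′′(0) = -8.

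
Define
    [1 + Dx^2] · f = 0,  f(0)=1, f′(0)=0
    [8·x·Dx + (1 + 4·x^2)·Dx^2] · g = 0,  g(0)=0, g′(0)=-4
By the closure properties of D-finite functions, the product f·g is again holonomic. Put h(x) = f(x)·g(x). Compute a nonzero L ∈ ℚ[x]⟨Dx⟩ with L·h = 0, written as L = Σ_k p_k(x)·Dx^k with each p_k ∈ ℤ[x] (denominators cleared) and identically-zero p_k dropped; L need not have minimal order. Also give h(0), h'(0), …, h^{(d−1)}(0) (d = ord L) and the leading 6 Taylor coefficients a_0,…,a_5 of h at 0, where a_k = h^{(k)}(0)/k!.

L = (85 + 944·x^2 + 416·x^4 + 256·x^6 + 256·x^8) + (144·x + 704·x^3 + 768·x^5 + 1024·x^7)·Dx + (90 + 992·x^2 + 576·x^4 + 512·x^6 + 512·x^8)·Dx^2 + (144·x + 704·x^3 + 768·x^5 + 1024·x^7)·Dx^3 + (5 + 48·x^2 + 160·x^4 + 256·x^6 + 256·x^8)·Dx^4  (order 4).
h: a_k = 0, -4, 0, 22/3, 0, -469/30, …
ICs: h(0) = 0, h′(0) = -4, h′′(0) = 0, h′′′(0) = 44.

f: a_k = 1, 0, -1/2, 0, 1/24, 0, …
g: a_k = 0, -4, 0, 16/3, 0, -64/5, …
L₀ := L_f ⊗_s L_g (sym. prod.), ord ≤ 4.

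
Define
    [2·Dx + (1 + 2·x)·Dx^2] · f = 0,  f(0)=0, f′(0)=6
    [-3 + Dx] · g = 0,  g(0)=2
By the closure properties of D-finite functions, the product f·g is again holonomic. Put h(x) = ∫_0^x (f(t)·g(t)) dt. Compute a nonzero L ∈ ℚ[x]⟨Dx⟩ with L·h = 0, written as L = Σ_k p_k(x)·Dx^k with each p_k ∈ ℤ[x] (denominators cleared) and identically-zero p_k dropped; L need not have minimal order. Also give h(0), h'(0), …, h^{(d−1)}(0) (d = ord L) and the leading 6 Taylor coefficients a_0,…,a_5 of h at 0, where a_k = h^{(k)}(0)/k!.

f: a_k = 0, 6, -6, 8, -12, 96/5, …
g: a_k = 2, 6, 9, 9, 27/4, 81/20, …
f·g: L₀ = L_f ⊗_s L_g, ord ≤ 2·1.
h=∫h₀ ⇒ L = L₀·Dx.
L = (3 + 18·x)·Dx + (-4 - 12·x)·Dx^2 + (1 + 2·x)·Dx^3  (order 3).
h: a_k = 0, 0, 6, 8, 17/2, 24/5, …
ICs: h(0) = 0, h′(0) = 0, h′′(0) = 12.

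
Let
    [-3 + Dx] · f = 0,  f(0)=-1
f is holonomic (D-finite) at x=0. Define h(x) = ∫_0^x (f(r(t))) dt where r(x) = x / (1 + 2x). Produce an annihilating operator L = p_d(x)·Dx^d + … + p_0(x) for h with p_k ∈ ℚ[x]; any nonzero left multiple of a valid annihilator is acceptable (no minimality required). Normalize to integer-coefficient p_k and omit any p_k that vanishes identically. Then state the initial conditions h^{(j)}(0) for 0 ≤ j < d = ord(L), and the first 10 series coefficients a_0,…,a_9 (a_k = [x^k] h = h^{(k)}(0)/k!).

f: a_k = -1, -3, -9/2, -9/2, -27/8, -81/40, -81/80, -243/560, -729/4480, -243/4480, …
h₀=f(r): pull back L_f along r ⇒ L₀.
∫: right-multiply L₀ by Dx.
L = -3·Dx + (1 + 4·x + 4·x^2)·Dx^2  (order 2).
h: a_k = 0, -1, -3/2, 1/2, 3/8, -51/40, 173/80, -1581/560, 12441/4480, -15139/13440, …
ICs: h(0) = 0, h′(0) = -1.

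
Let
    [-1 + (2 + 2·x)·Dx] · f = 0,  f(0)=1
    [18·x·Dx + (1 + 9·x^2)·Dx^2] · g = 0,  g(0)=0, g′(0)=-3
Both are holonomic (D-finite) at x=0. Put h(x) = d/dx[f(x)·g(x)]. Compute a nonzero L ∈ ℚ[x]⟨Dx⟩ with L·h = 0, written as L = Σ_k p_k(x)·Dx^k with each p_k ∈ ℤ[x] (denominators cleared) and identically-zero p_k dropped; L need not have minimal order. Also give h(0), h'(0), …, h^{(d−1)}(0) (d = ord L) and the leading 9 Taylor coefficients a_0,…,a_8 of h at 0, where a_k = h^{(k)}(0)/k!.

f: a_k = 1, 1/2, -1/8, 1/16, -5/128, 7/256, -21/1024, 33/2048, -429/32768, …
g: a_k = 0, -3, 0, 9, 0, -243/5, 0, 2187/7, 0, …
h₀=f·g: eliminate ⇒ L₀, order ≤ 1·2.
h₀' ⇒ L via d/dx closure of L₀.
L = (23 + 120·x - 570·x^2 - 648·x^3 - 81·x^4) + (52 + 220·x - 936·x^2 - 3048·x^3 - 2268·x^4 - 324·x^5)·Dx + (4 - 40·x - 68·x^2 - 432·x^3 - 948·x^4 - 648·x^5 - 108·x^6)·Dx^2  (order 2).
h: a_k = -3, -3, 225/8, 69/4, -31749/128, -91467/640, 11404773/5120, 10993887/8960, -4591810215/229376, …
ICs: h(0) = -3, h′(0) = -3.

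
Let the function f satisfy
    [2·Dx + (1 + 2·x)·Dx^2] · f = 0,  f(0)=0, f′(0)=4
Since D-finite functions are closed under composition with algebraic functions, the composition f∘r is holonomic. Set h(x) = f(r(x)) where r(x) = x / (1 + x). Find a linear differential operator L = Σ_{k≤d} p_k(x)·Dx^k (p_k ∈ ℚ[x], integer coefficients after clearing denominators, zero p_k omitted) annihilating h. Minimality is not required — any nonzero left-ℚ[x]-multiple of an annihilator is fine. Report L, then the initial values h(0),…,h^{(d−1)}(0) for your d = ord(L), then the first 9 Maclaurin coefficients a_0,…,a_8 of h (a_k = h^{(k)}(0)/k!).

L = (4 + 6·x)·Dx + (1 + 4·x + 3·x^2)·Dx^2  (order 2).
h: a_k = 0, 4, -8, 52/3, -40, 484/5, -728/3, 4372/7, -1640, …
ICs: h(0) = 0, h′(0) = 4.

f: a_k = 0, 4, -4, 16/3, -8, 64/5, -64/3, 256/7, -64, …
Change of var in L_f (x↦r) gives L₀.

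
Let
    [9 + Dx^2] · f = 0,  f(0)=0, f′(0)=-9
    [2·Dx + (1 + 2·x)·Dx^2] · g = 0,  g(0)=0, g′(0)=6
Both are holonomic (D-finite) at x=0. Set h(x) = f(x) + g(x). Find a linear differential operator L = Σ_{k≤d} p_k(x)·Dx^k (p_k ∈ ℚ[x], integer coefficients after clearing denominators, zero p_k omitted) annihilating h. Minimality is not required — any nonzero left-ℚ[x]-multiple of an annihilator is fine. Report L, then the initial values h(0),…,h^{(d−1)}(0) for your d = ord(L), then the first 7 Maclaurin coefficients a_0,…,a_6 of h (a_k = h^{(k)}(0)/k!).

f: a_k = 0, -9, 0, 27/2, 0, -243/40, 0, …
g: a_k = 0, 6, -6, 8, -12, 96/5, -32, …
f+g: L₀ = lclm(L_f,L_g), ord ≤ 2+2.
L = (594 + 648·x + 648·x^2)·Dx + (153 + 630·x + 972·x^2 + 648·x^3)·Dx^2 + (66 + 72·x + 72·x^2)·Dx^3 + (17 + 70·x + 108·x^2 + 72·x^3)·Dx^4  (order 4).
h: a_k = 0, -3, -6, 43/2, -12, 105/8, -32, …
ICs: h(0) = 0, h′(0) = -3, h′′(0) = -12, h′′′(0) = 129.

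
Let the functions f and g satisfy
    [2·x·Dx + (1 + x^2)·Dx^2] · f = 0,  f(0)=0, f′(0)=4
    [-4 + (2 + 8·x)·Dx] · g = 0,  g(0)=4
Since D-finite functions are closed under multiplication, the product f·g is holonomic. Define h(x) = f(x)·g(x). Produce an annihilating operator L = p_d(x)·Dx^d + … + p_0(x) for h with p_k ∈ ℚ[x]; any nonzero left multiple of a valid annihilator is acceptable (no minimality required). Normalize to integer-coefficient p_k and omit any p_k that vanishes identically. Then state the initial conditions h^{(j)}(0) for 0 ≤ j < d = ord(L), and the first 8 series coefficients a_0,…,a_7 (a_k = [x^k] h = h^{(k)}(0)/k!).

f: a_k = 0, 4, 0, -4/3, 0, 4/5, 0, -4/7, …
g: a_k = 4, 8, -8, 16, -40, 112, -336, 1056, …
Product ⇒ symmetric product L₀, ord ≤ 2.
L = (12 - 4·x - 4·x^2) + (-4 - 14·x + 12·x^2 + 16·x^3)·Dx + (1 + 8·x + 17·x^2 + 8·x^3 + 16·x^4)·Dx^2  (order 2).
h: a_k = 0, 16, 32, -112/3, 160/3, -2192/15, 6496/15, -136432/105, …
ICs: h(0) = 0, h′(0) = 16.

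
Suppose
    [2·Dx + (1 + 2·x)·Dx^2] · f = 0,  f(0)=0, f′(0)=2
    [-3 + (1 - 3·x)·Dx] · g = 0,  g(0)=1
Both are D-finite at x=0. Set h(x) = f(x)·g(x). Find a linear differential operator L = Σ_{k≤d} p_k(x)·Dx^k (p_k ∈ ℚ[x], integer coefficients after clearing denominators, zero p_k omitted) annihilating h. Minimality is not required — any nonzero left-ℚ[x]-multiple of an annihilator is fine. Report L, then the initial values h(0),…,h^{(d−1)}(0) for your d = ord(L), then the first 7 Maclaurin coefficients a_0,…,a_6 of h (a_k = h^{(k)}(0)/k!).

f: a_k = 0, 2, -2, 8/3, -4, 32/5, -32/3, …
g: a_k = 1, 3, 9, 27, 81, 243, 729, …
h₀=f·g: eliminate ⇒ L₀, order ≤ 2·1.
L = 6 + (4 + 18·x)·Dx + (-1 + x + 6·x^2)·Dx^2  (order 2).
h: a_k = 0, 2, 4, 44/3, 40, 632/5, 5528/15, …
ICs: h(0) = 0, h′(0) = 2.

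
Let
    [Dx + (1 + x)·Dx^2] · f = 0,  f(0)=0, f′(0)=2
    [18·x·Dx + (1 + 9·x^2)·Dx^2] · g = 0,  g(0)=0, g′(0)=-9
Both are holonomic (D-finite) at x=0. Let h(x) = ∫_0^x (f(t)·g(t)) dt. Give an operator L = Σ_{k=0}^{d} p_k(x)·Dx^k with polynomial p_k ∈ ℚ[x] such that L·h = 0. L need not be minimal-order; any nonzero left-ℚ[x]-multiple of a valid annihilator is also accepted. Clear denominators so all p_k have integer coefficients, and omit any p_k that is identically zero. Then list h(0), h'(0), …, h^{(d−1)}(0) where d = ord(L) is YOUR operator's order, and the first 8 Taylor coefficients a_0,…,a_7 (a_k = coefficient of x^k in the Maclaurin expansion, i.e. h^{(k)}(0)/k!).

f: a_k = 0, 2, -1, 2/3, -1/2, 2/5, -1/3, 2/7, …
g: a_k = 0, -9, 0, 27, 0, -729/5, 0, 6561/7, …
h₀=f·g: eliminate ⇒ L₀, order ≤ 2·2.
∫: right-multiply L₀ by Dx.
L = (1368 + 2700·x + 37584·x^2 + 95580·x^3 + 87480·x^4 + 37908·x^5 + 26244·x^7)·Dx^2 + (1298 + 9180·x + 54612·x^2 + 194724·x^3 + 324000·x^4 + 271188·x^5 + 102060·x^6 + 78732·x^7 + 91854·x^8)·Dx^3 + (76 + 2848·x + 12096·x^2 + 43992·x^3 + 117288·x^4 + 173016·x^5 + 139968·x^6 + 75816·x^7 + 78732·x^8 + 52488·x^9)·Dx^4 + (37 + 146·x + 901·x^2 + 2808·x^3 + 7362·x^4 + 15228·x^5 + 21546·x^6 + 17496·x^7 + 12393·x^8 + 13122·x^9 + 6561·x^10)·Dx^5  (order 5).
h: a_k = 0, 0, 0, -6, 9/4, 48/5, -15/4, -198/5, …
ICs: h(0) = 0, h′(0) = 0, h′′(0) = 0, h′′′(0) = -36, h′′′′(0) = 54.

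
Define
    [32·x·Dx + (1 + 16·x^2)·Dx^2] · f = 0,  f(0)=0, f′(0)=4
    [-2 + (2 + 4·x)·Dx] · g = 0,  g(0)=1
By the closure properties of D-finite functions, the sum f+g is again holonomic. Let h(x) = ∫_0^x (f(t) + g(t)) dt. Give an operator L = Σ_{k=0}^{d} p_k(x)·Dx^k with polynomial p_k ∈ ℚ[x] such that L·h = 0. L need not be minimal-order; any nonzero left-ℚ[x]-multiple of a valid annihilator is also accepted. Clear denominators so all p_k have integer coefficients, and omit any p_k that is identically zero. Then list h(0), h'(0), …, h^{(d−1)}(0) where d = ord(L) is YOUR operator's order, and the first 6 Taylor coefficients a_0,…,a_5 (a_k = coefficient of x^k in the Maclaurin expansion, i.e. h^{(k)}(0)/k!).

f: a_k = 0, 4, 0, -64/3, 0, 1024/5, …
g: a_k = 1, 1, -1/2, 1/2, -5/8, 7/8, …
Weyl lclm of L_f,L_g ⇒ L₀ (ord ≤ 3).
Integrate: L := L₀·Dx.
L = (-32 - 160·x + 1536·x^2 + 1536·x^3)·Dx^2 + (-35 - 128·x + 1312·x^2 + 6144·x^3 + 5376·x^4)·Dx^3 + (-1 + 30·x + 96·x^2 + 576·x^3 + 1792·x^4 + 1536·x^5)·Dx^4  (order 4).
h: a_k = 0, 1, 5/2, -1/6, -125/24, -1/8, …
ICs: h(0) = 0, h′(0) = 1, h′′(0) = 5, h′′′(0) = -1.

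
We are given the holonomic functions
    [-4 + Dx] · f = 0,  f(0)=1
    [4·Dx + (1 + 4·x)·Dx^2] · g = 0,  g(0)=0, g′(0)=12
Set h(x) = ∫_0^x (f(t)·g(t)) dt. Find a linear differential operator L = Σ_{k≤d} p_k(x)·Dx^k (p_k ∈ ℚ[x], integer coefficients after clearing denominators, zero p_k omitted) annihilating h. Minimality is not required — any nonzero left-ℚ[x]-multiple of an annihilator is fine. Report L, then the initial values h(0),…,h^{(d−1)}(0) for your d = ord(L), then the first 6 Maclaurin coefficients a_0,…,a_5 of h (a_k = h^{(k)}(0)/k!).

L = 64·x·Dx + (-4 - 32·x)·Dx^2 + (1 + 4·x)·Dx^3  (order 3).
h: a_k = 0, 0, 6, 8, 16, 0, …
ICs: h(0) = 0, h′(0) = 0, h′′(0) = 12.

f: a_k = 1, 4, 8, 32/3, 32/3, 128/15, …
g: a_k = 0, 12, -24, 64, -192, 3072/5, …
h₀=f·g: eliminate ⇒ L₀, order ≤ 1·2.
h=∫h₀ ⇒ L = L₀·Dx.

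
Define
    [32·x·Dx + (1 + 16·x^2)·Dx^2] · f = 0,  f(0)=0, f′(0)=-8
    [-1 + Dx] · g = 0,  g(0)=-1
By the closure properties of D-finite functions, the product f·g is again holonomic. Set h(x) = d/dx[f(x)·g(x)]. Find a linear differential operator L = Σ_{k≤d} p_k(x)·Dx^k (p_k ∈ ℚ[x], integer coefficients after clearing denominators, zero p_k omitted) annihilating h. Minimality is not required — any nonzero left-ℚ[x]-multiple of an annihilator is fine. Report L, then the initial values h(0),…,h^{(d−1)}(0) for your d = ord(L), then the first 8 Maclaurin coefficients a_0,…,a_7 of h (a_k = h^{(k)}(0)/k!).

f: a_k = 0, -8, 0, 128/3, 0, -2048/5, 0, 32768/7, …
g: a_k = -1, -1, -1/2, -1/6, -1/24, -1/120, -1/720, -1/5040, …
f·g: L₀ = L_f ⊗_s L_g, ord ≤ 2·1.
h=h₀': d/dx-closure on L₀ ⇒ L.
L = (-31 - 64·x + 1568·x^2 - 1024·x^3 + 256·x^4) + (30 + 96·x - 1600·x^2 + 1536·x^3 - 512·x^4)·Dx + (1 - 32·x + 32·x^2 - 512·x^3 + 256·x^4)·Dx^2  (order 2).
h: a_k = 8, 16, -116, -496/3, 1943, 7246/3, -940403/30, -2325068/63, …
ICs: h(0) = 8, h′(0) = 16.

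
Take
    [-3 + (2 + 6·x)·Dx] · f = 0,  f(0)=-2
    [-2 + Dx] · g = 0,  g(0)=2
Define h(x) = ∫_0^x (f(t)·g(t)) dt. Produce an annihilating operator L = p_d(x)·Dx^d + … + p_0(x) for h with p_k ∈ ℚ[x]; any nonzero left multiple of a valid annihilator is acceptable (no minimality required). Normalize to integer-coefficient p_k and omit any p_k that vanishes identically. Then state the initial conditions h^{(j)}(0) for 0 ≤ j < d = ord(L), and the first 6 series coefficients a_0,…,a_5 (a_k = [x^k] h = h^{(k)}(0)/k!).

L = (-7 - 12·x)·Dx + (2 + 6·x)·Dx^2  (order 2).
h: a_k = 0, -4, -7, -31/6, -181/48, -241/480, …
ICs: h(0) = 0, h′(0) = -4.

f: a_k = -2, -3, 9/4, -27/8, 405/64, -1701/128, …
g: a_k = 2, 4, 4, 8/3, 4/3, 8/15, …
L₀ := L_f ⊗_s L_g (sym. prod.), ord ≤ 1.
∫: right-multiply L₀ by Dx.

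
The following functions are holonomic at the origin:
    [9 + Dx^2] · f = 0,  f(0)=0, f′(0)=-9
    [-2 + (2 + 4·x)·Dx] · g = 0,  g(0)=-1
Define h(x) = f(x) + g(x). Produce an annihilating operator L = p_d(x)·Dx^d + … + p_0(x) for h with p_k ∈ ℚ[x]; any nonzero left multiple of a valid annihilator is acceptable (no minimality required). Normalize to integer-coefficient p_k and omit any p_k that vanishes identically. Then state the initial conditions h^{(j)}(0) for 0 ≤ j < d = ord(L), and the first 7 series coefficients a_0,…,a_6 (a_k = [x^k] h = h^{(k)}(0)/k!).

L = (-54 - 162·x - 162·x^2) + (36 + 234·x + 486·x^2 + 324·x^3)·Dx + (-6 - 18·x - 18·x^2)·Dx^2 + (4 + 26·x + 54·x^2 + 36·x^3)·Dx^3  (order 3).
h: a_k = -1, -10, 1/2, 13, 5/8, -139/20, 21/16, …
ICs: h(0) = -1, h′(0) = -10, h′′(0) = 1.

f: a_k = 0, -9, 0, 27/2, 0, -243/40, 0, …
g: a_k = -1, -1, 1/2, -1/2, 5/8, -7/8, 21/16, …
Sum ⇒ L₀ = lclm(L_f,L_g) in ℚ(x)⟨Dx⟩.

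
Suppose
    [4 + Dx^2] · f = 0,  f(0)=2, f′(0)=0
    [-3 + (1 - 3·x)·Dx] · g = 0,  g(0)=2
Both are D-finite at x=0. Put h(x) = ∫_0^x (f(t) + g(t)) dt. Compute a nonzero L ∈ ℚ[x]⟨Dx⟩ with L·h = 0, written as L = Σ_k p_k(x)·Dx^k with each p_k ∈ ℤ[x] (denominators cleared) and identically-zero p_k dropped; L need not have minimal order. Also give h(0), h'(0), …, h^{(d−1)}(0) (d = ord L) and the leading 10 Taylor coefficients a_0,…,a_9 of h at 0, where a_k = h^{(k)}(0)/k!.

f: a_k = 2, 0, -4, 0, 4/3, 0, -8/45, 0, 4/315, 0, …
g: a_k = 2, 6, 18, 54, 162, 486, 1458, 4374, 13122, 39366, …
h₀=f+g: left-lcm gives L₀, ord ≤ 3.
h=∫h₀ ⇒ L = L₀·Dx.
L = (-348 + 144·x - 216·x^2)·Dx + (44 - 180·x + 216·x^2 - 216·x^3)·Dx^2 + (-87 + 36·x - 54·x^2)·Dx^3 + (11 - 45·x + 54·x^2 - 54·x^3)·Dx^4  (order 4).
h: a_k = 0, 4, 3, 14/3, 27/2, 98/3, 81, 65602/315, 2187/4, 4133434/2835, …
ICs: h(0) = 0, h′(0) = 4, h′′(0) = 6, h′′′(0) = 28.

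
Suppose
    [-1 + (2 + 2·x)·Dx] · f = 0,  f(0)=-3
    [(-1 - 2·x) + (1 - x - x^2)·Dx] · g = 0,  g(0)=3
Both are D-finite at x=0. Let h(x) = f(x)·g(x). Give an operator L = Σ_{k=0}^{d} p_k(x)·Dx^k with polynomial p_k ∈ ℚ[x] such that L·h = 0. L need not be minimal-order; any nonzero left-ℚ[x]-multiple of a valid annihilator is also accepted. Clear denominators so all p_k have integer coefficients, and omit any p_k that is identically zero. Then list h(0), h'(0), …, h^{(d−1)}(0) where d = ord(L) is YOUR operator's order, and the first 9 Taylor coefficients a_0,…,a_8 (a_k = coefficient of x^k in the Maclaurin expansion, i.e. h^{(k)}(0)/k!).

f: a_k = -3, -3/2, 3/8, -3/16, 15/128, -21/256, 63/1024, -99/2048, 1287/32768, …
g: a_k = 3, 3, 6, 9, 15, 24, 39, 63, 102, …
Product ⇒ symmetric product L₀, ord ≤ 1.
L = (3 + 5·x + 3·x^2) + (-2 + 4·x^2 + 2·x^3)·Dx  (order 1).
h: a_k = -9, -27/2, -171/8, -567/16, -7227/128, -23589/256, -151983/1024, -492975/2048, -12747195/32768, …
ICs: h(0) = -9.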